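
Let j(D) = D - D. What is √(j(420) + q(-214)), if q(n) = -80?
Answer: 4*I*√5 ≈ 8.9443*I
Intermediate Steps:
j(D) = 0
√(j(420) + q(-214)) = √(0 - 80) = √(-80) = 4*I*√5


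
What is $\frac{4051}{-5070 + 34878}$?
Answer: $\frac{4051}{29808} \approx 0.1359$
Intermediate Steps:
$\frac{4051}{-5070 + 34878} = \frac{4051}{29808}$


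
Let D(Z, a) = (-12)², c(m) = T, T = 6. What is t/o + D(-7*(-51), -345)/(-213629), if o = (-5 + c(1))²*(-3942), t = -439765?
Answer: 93945989537/842125518 ≈ 111.56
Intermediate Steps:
c(m) = 6
D(Z, a) = 144
o = -3942 (o = (-5 + 6)²*(-3942) = 1²*(-3942) = 1*(-3942) = -3942)
t/o + D(-7*(-51), -345)/(-213629) = -439765/(-3942) + 144/(-213629) = -439765*(-1/3942) + 144*(-1/213629) = 439765/3942 - 144/213629 = 93945989537/842125518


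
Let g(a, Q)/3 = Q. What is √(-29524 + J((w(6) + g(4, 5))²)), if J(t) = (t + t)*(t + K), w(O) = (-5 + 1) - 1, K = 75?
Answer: 74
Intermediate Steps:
g(a, Q) = 3*Q
w(O) = -5 (w(O) = -4 - 1 = -5)
J(t) = 2*t*(75 + t) (J(t) = (t + t)*(t + 75) = (2*t)*(75 + t) = 2*t*(75 + t))
√(-29524 + J((w(6) + g(4, 5))²)) = √(-29524 + 2*(-5 + 3*5)²*(75 + (-5 + 3*5)²)) = √(-29524 + 2*(-5 + 15)²*(75 + (-5 + 15)²)) = √(-29524 + 2*10²*(75 + 10²)) = √(-29524 + 2*100*(75 + 100)) = √(-29524 + 2*100*175) = √(-29524 + 35000) = √5476 = 74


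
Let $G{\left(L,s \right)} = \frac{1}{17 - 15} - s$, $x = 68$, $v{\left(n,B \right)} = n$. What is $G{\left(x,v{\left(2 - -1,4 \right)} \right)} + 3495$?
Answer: $\frac{6985}{2} \approx 3492.5$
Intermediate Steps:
$G{\left(L,s \right)} = \frac{1}{2} - s$
$G{\left(x,v{\left(2 - -1,4 \right)} \right)} + 3495 = \left(\frac{1}{2} - \left(2 - -1\right)\right) + 3495 = \left(\frac{1}{2} - \left(2 + 1\right)\right) + 3495 = \left(\frac{1}{2} - 3\right) + 3495 = - \frac{5}{2} + 3495 = \frac{6985}{2}$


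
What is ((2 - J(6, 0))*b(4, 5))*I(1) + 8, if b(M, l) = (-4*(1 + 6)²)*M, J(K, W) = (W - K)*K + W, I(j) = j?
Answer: -29784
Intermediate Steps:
J(K, W) = W + K*(W - K) (J(K, W) = K*(W - K) + W = W + K*(W - K))
b(M, l) = -196*M (b(M, l) = (-4*7²)*M = (-4*49)*M = -196*M)
((2 - J(6, 0))*b(4, 5))*I(1) + 8 = ((2 - (0 - 1*6² + 6*0))*(-196*4))*1 + 8 = ((2 - (0 - 1*36 + 0))*(-784))*1 + 8 = ((2 - (0 - 36 + 0))*(-784))*1 + 8 = ((2 - 1*(-36))*(-784))*1 + 8 = ((2 + 36)*(-784))*1 + 8 = (38*(-784))*1 + 8 = -29792*1 + 8 = -29792 + 8 = -29784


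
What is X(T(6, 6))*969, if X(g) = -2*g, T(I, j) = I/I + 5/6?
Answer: -3553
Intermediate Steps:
T(I, j) = 11/6 (T(I, j) = 1 + 5*(⅙) = 1 + ⅚ = 11/6)
X(T(6, 6))*969 = -2*11/6*969 = -11/3*969 = -3553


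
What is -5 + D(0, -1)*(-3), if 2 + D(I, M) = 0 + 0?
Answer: 1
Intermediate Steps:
D(I, M) = -2 (D(I, M) = -2 + (0 + 0) = -2 + 0 = -2)
-5 + D(0, -1)*(-3) = -5 - 2*(-3) = -5 + 6 = 1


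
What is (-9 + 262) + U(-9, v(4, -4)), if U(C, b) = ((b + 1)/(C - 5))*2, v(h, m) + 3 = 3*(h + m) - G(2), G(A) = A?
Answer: 1775/7 ≈ 253.57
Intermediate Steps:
v(h, m) = -5 + 3*h + 3*m (v(h, m) = -3 + (3*(h + m) - 1*2) = -3 + ((3*h + 3*m) - 2) = -3 + (-2 + 3*h + 3*m) = -5 + 3*h + 3*m)
U(C, b) = 2*(1 + b)/(-5 + C) (U(C, b) = ((1 + b)/(-5 + C))*2 = 2*(1 + b)/(-5 + C))
(-9 + 262) + U(-9, v(4, -4)) = (-9 + 262) + 2*(1 + (-5 + 3*4 + 3*(-4)))/(-5 - 9) = 253 + 2*(1 + (-5 + 12 - 12))/(-14) = 253 + 2*(-1/14)*(1 - 5) = 253 + 2*(-1/14)*(-4) = 253 + 4/7 = 1775/7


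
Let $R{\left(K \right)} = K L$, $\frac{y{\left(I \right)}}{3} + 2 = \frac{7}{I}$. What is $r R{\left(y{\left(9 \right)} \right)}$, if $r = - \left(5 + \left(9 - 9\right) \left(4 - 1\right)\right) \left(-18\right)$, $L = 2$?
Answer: $-660$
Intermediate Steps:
$y{\left(I \right)} = -6 + \frac{21}{I}$ ($y{\left(I \right)} = -6 + 3 \frac{7}{I} = -6 + \frac{21}{I}$)
$r = 90$ ($r = - \left(5 + 0 \cdot 3\right) \left(-18\right) = - \left(5 + 0\right) \left(-18\right) = - 5 \left(-18\right) = \left(-1\right) \left(-90\right) = 90$)
$R{\left(K \right)} = 2 K$ ($R{\left(K \right)} = K 2 = 2 K$)
$r R{\left(y{\left(9 \right)} \right)} = 90 \cdot 2 \left(-6 + \frac{21}{9}\right) = 90 \cdot 2 \left(-6 + 21 \cdot \frac{1}{9}\right) = 90 \cdot 2 \left(-6 + \frac{7}{3}\right) = 90 \cdot 2 \left(- \frac{11}{3}\right) = 90 \left(- \frac{22}{3}\right) = -660$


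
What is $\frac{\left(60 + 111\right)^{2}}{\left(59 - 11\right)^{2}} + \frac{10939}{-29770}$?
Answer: $\frac{46961173}{3810560} \approx 12.324$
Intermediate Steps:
$\frac{\left(60 + 111\right)^{2}}{\left(59 - 11\right)^{2}} + \frac{10939}{-29770} = \frac{171^{2}}{48^{2}} + 10939 \left(- \frac{1}{29770}\right) = \frac{29241}{2304} - \frac{10939}{29770} = 29241 \cdot \frac{1}{2304} - \frac{10939}{29770} = \frac{3249}{256} - \frac{10939}{29770} = \frac{46961173}{3810560}$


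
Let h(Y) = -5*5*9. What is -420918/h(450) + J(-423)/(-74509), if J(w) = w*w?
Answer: 10440640079/5588175 ≈ 1868.3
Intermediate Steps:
J(w) = w²
h(Y) = -225 (h(Y) = -25*9 = -225)
-420918/h(450) + J(-423)/(-74509) = -420918/(-225) + (-423)²/(-74509) = -420918*(-1/225) + 178929*(-1/74509) = 140306/75 - 178929/74509 = 10440640079/5588175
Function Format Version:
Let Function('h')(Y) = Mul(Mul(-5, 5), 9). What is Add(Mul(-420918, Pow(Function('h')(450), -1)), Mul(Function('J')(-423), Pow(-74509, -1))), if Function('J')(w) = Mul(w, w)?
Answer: Rational(10440640079, 5588175) ≈ 1868.3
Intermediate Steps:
Function('J')(w) = Pow(w, 2)
Function('h')(Y) = -225 (Function('h')(Y) = Mul(-25, 9) = -225)
Add(Mul(-420918, Pow(Function('h')(450), -1)), Mul(Function('J')(-423), Pow(-74509, -1))) = Add(Mul(-420918, Pow(-225, -1)), Mul(Pow(-423, 2), Pow(-74509, -1))) = Add(Mul(-420918, Rational(-1, 225)), Mul(178929, Rational(-1, 74509))) = Add(Rational(140306, 75), Rational(-178929, 74509)) = Rational(10440640079, 5588175)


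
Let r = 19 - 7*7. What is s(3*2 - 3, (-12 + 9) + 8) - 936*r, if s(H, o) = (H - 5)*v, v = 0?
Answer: 28080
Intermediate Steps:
s(H, o) = 0 (s(H, o) = (H - 5)*0 = (-5 + H)*0 = 0)
r = -30 (r = 19 - 49 = -30)
s(3*2 - 3, (-12 + 9) + 8) - 936*r = 0 - 936*(-30) = 0 + 28080 = 28080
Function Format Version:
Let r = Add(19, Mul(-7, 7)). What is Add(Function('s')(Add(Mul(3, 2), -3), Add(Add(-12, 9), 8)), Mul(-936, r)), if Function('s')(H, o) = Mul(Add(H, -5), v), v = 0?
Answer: 28080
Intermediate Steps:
Function('s')(H, o) = 0 (Function('s')(H, o) = Mul(Add(H, -5), 0) = Mul(Add(-5, H), 0) = 0)
r = -30 (r = Add(19, -49) = -30)
Add(Function('s')(Add(Mul(3, 2), -3), Add(Add(-12, 9), 8)), Mul(-936, r)) = Add(0, Mul(-936, -30)) = Add(0, 28080) = 28080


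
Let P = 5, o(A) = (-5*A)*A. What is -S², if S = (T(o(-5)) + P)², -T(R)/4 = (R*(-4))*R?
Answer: -3906562509375125000625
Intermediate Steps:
o(A) = -5*A²
T(R) = 16*R² (T(R) = -4*R*(-4)*R = -4*(-4*R)*R = -(-16)*R² = 16*R²)
S = 62502500025 (S = (16*(-5*(-5)²)² + 5)² = (16*(-5*25)² + 5)² = (16*(-125)² + 5)² = (16*15625 + 5)² = (250000 + 5)² = 250005² = 62502500025)
-S² = -1*62502500025² = -1*3906562509375125000625 = -3906562509375125000625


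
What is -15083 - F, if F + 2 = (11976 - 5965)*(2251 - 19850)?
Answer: 105772508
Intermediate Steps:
F = -105787591 (F = -2 + (11976 - 5965)*(2251 - 19850) = -2 + 6011*(-17599) = -2 - 105787589 = -105787591)
-15083 - F = -15083 - 1*(-105787591) = -15083 + 105787591 = 105772508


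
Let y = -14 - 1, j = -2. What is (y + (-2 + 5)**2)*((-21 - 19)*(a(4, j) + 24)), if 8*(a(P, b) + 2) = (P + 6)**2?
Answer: 8280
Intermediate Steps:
y = -15
a(P, b) = -2 + (6 + P)**2/8 (a(P, b) = -2 + (P + 6)**2/8 = -2 + (6 + P)**2/8)
(y + (-2 + 5)**2)*((-21 - 19)*(a(4, j) + 24)) = (-15 + (-2 + 5)**2)*((-21 - 19)*((-2 + (6 + 4)**2/8) + 24)) = (-15 + 3**2)*(-40*((-2 + (1/8)*10**2) + 24)) = (-15 + 9)*(-40*((-2 + (1/8)*100) + 24)) = -(-240)*((-2 + 25/2) + 24) = -(-240)*(21/2 + 24) = -(-240)*69/2 = -6*(-1380) = 8280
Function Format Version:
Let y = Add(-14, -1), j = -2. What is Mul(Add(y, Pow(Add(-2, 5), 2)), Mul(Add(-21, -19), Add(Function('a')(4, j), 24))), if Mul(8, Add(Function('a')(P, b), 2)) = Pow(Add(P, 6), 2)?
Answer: 8280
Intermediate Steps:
y = -15
Function('a')(P, b) = Add(-2, Mul(Rational(1, 8), Pow(Add(6, P), 2))) (Function('a')(P, b) = Add(-2, Mul(Rational(1, 8), Pow(Add(P, 6), 2))) = Add(-2, Mul(Rational(1, 8), Pow(Add(6, P), 2))))
Mul(Add(y, Pow(Add(-2, 5), 2)), Mul(Add(-21, -19), Add(Function('a')(4, j), 24))) = Mul(Add(-15, Pow(Add(-2, 5), 2)), Mul(Add(-21, -19), Add(Add(-2, Mul(Rational(1, 8), Pow(Add(6, 4), 2))), 24))) = Mul(Add(-15, Pow(3, 2)), Mul(-40, Add(Add(-2, Mul(Rational(1, 8), Pow(10, 2))), 24))) = Mul(Add(-15, 9), Mul(-40, Add(Add(-2, Mul(Rational(1, 8), 100)), 24))) = Mul(-6, Mul(-40, Add(Add(-2, Rational(25, 2)), 24))) = Mul(-6, Mul(-40, Add(Rational(21, 2), 24))) = Mul(-6, Mul(-40, Rational(69, 2))) = Mul(-6, -1380) = 8280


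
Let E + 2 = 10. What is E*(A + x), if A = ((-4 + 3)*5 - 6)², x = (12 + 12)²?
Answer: 5576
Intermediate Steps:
x = 576 (x = 24² = 576)
E = 8 (E = -2 + 10 = 8)
A = 121 (A = (-1*5 - 6)² = (-5 - 6)² = (-11)² = 121)
E*(A + x) = 8*(121 + 576) = 8*697 = 5576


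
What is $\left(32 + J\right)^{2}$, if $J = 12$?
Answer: $1936$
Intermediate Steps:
$\left(32 + J\right)^{2} = \left(32 + 12\right)^{2} = 44^{2} = 1936$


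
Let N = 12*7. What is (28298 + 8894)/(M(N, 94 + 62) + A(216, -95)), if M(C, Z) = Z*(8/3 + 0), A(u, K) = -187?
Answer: 37192/229 ≈ 162.41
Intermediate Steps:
N = 84
M(C, Z) = 8*Z/3 (M(C, Z) = Z*(8*(⅓) + 0) = Z*(8/3 + 0) = Z*(8/3) = 8*Z/3)
(28298 + 8894)/(M(N, 94 + 62) + A(216, -95)) = (28298 + 8894)/(8*(94 + 62)/3 - 187) = 37192/((8/3)*156 - 187) = 37192/(416 - 187) = 37192/229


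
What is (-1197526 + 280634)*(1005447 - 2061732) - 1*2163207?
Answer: 968497103013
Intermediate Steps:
(-1197526 + 280634)*(1005447 - 2061732) - 1*2163207 = -916892*(-1056285) - 2163207 = 968499266220 - 2163207 = 968497103013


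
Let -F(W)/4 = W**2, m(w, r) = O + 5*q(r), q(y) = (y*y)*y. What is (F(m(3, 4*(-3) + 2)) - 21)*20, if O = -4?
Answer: -2003201700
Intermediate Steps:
q(y) = y**3 (q(y) = y**2*y = y**3)
m(w, r) = -4 + 5*r**3
F(W) = -4*W**2
(F(m(3, 4*(-3) + 2)) - 21)*20 = (-4*(-4 + 5*(4*(-3) + 2)**3)**2 - 21)*20 = (-4*(-4 + 5*(-12 + 2)**3)**2 - 21)*20 = (-4*(-4 + 5*(-10)**3)**2 - 21)*20 = (-4*(-4 + 5*(-1000))**2 - 21)*20 = (-4*(-4 - 5000)**2 - 21)*20 = (-4*(-5004)**2 - 21)*20 = (-4*25040016 - 21)*20 = (-100160064 - 21)*20 = -100160085*20 = -2003201700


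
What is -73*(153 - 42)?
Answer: -8103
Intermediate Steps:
-73*(153 - 42) = -73*111 = -8103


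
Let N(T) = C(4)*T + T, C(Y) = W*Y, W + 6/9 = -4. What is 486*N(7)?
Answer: -60102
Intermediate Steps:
W = -14/3 (W = -⅔ - 4 = -14/3 ≈ -4.6667)
C(Y) = -14*Y/3
N(T) = -53*T/3 (N(T) = (-14/3*4)*T + T = -56*T/3 + T = -53*T/3)
486*N(7) = 486*(-53/3*7) = 486*(-371/3) = -60102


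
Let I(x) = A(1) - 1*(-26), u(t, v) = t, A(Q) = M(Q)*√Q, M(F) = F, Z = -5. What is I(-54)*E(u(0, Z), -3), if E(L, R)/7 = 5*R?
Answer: -2835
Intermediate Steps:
A(Q) = Q^(3/2) (A(Q) = Q*√Q = Q^(3/2))
E(L, R) = 35*R (E(L, R) = 7*(5*R) = 35*R)
I(x) = 27 (I(x) = 1^(3/2) - 1*(-26) = 1 + 26 = 27)
I(-54)*E(u(0, Z), -3) = 27*(35*(-3)) = 27*(-105) = -2835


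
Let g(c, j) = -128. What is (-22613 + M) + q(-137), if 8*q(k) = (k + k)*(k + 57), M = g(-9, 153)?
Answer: -20001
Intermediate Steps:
M = -128
q(k) = k*(57 + k)/4 (q(k) = ((k + k)*(k + 57))/8 = ((2*k)*(57 + k))/8 = (2*k*(57 + k))/8 = k*(57 + k)/4)
(-22613 + M) + q(-137) = (-22613 - 128) + (¼)*(-137)*(57 - 137) = -22741 + (¼)*(-137)*(-80) = -22741 + 2740 = -20001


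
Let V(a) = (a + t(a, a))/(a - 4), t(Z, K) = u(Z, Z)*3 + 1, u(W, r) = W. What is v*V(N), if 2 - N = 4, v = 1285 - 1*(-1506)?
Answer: 19537/6 ≈ 3256.2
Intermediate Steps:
v = 2791 (v = 1285 + 1506 = 2791)
N = -2 (N = 2 - 1*4 = 2 - 4 = -2)
t(Z, K) = 1 + 3*Z (t(Z, K) = Z*3 + 1 = 3*Z + 1 = 1 + 3*Z)
V(a) = (1 + 4*a)/(-4 + a) (V(a) = (a + (1 + 3*a))/(a - 4) = (1 + 4*a)/(-4 + a))
v*V(N) = 2791*((1 + 4*(-2))/(-4 - 2)) = 2791*((1 - 8)/(-6)) = 2791*(-1/6*(-7)) = 2791*(7/6) = 19537/6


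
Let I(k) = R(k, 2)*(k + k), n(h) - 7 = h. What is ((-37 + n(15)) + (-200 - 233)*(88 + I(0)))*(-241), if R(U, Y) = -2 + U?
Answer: 9186679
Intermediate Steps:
n(h) = 7 + h
I(k) = 2*k*(-2 + k) (I(k) = (-2 + k)*(k + k) = (-2 + k)*(2*k) = 2*k*(-2 + k))
((-37 + n(15)) + (-200 - 233)*(88 + I(0)))*(-241) = ((-37 + (7 + 15)) + (-200 - 233)*(88 + 2*0*(-2 + 0)))*(-241) = ((-37 + 22) - 433*(88 + 2*0*(-2)))*(-241) = (-15 - 433*(88 + 0))*(-241) = (-15 - 433*88)*(-241) = (-15 - 38104)*(-241) = -38119*(-241) = 9186679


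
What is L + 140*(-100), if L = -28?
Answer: -14028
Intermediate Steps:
L + 140*(-100) = -28 + 140*(-100) = -28 - 14000 = -14028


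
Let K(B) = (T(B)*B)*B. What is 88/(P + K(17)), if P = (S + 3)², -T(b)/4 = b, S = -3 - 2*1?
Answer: -11/2456 ≈ -0.0044788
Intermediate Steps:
S = -5 (S = -3 - 2 = -5)
T(b) = -4*b
K(B) = -4*B³ (K(B) = ((-4*B)*B)*B = (-4*B²)*B = -4*B³)
P = 4 (P = (-5 + 3)² = (-2)² = 4)
88/(P + K(17)) = 88/(4 - 4*17³) = 88/(4 - 4*4913) = 88/(4 - 19652) = 88/(-19648) = 88*(-1/19648) = -11/2456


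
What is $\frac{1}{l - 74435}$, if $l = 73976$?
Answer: $- \frac{1}{459} \approx -0.0021787$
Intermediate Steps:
$\frac{1}{l - 74435} = \frac{1}{73976 - 74435} = \frac{1}{-459} = - \frac{1}{459}$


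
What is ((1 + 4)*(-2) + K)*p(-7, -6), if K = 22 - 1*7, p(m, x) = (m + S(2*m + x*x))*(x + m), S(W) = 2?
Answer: 325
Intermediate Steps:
p(m, x) = (2 + m)*(m + x) (p(m, x) = (m + 2)*(x + m) = (2 + m)*(m + x))
K = 15 (K = 22 - 7 = 15)
((1 + 4)*(-2) + K)*p(-7, -6) = ((1 + 4)*(-2) + 15)*((-7)**2 + 2*(-7) + 2*(-6) - 7*(-6)) = (5*(-2) + 15)*(49 - 14 - 12 + 42) = (-10 + 15)*65 = 5*65 = 325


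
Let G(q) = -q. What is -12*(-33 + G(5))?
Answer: 456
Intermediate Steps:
-12*(-33 + G(5)) = -12*(-33 - 1*5) = -12*(-33 - 5) = -12*(-38) = 456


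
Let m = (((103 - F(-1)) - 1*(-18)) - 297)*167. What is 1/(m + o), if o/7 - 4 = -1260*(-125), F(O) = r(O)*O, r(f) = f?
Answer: 1/1072969 ≈ 9.3199e-7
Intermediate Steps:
F(O) = O² (F(O) = O*O = O²)
o = 1102528 (o = 28 + 7*(-1260*(-125)) = 28 + 7*157500 = 28 + 1102500 = 1102528)
m = -29559 (m = (((103 - 1*(-1)²) - 1*(-18)) - 297)*167 = (((103 - 1*1) + 18) - 297)*167 = (((103 - 1) + 18) - 297)*167 = ((102 + 18) - 297)*167 = (120 - 297)*167 = -177*167 = -29559)
1/(m + o) = 1/(-29559 + 1102528) = 1/1072969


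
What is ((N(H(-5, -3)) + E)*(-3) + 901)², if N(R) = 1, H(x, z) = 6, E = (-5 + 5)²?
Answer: 806404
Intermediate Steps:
E = 0 (E = 0² = 0)
((N(H(-5, -3)) + E)*(-3) + 901)² = ((1 + 0)*(-3) + 901)² = (1*(-3) + 901)² = (-3 + 901)² = 898² = 806404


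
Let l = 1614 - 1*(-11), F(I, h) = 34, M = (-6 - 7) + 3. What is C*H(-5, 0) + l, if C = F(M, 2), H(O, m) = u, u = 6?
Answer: 1829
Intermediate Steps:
M = -10 (M = -13 + 3 = -10)
H(O, m) = 6
C = 34
l = 1625 (l = 1614 + 11 = 1625)
C*H(-5, 0) + l = 34*6 + 1625 = 204 + 1625 = 1829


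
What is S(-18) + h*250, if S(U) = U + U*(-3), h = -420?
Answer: -104964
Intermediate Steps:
S(U) = -2*U (S(U) = U - 3*U = -2*U)
S(-18) + h*250 = -2*(-18) - 420*250 = 36 - 105000 = -104964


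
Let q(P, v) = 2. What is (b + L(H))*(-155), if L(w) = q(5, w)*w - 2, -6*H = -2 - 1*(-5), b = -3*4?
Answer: 2325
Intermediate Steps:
b = -12
H = -1/2 (H = -(-2 - 1*(-5))/6 = -(-2 + 5)/6 = -1/6*3 = -1/2 ≈ -0.50000)
L(w) = -2 + 2*w (L(w) = 2*w - 2 = -2 + 2*w)
(b + L(H))*(-155) = (-12 + (-2 + 2*(-1/2)))*(-155) = (-12 + (-2 - 1))*(-155) = (-12 - 3)*(-155) = -15*(-155) = 2325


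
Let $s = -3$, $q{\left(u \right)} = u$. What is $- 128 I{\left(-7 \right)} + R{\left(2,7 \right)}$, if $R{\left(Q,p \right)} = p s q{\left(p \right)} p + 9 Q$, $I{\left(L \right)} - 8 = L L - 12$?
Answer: $-6771$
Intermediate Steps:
$I{\left(L \right)} = -4 + L^{2}$ ($I{\left(L \right)} = 8 + \left(L L - 12\right) = 8 + \left(L^{2} - 12\right) = 8 + \left(-12 + L^{2}\right) = -4 + L^{2}$)
$R{\left(Q,p \right)} = - 3 p^{3} + 9 Q$ ($R{\left(Q,p \right)} = p \left(-3\right) p p + 9 Q = - 3 p p p + 9 Q = - 3 p^{2} p + 9 Q = - 3 p^{3} + 9 Q$)
$- 128 I{\left(-7 \right)} + R{\left(2,7 \right)} = - 128 \left(-4 + \left(-7\right)^{2}\right) + \left(- 3 \cdot 7^{3} + 9 \cdot 2\right) = - 128 \left(-4 + 49\right) + \left(\left(-3\right) 343 + 18\right) = \left(-128\right) 45 + \left(-1029 + 18\right) = -5760 - 1011 = -6771$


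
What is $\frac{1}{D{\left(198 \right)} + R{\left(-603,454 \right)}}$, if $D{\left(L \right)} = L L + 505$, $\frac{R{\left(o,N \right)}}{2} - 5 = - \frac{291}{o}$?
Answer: $\frac{201}{7983713} \approx 2.5176 \cdot 10^{-5}$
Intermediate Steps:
$R{\left(o,N \right)} = 10 - \frac{582}{o}$ ($R{\left(o,N \right)} = 10 + 2 \left(- \frac{291}{o}\right) = 10 - \frac{582}{o}$)
$D{\left(L \right)} = 505 + L^{2}$ ($D{\left(L \right)} = L^{2} + 505 = 505 + L^{2}$)
$\frac{1}{D{\left(198 \right)} + R{\left(-603,454 \right)}} = \frac{1}{\left(505 + 198^{2}\right) + \left(10 - \frac{582}{-603}\right)} = \frac{1}{\left(505 + 39204\right) + \left(10 - - \frac{194}{201}\right)} = \frac{1}{39709 + \left(10 + \frac{194}{201}\right)} = \frac{1}{39709 + \frac{2204}{201}} = \frac{1}{\frac{7983713}{201}} = \frac{201}{7983713}$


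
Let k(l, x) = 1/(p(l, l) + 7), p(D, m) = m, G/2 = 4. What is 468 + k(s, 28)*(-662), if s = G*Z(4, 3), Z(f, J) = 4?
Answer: 17590/39 ≈ 451.03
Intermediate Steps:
G = 8 (G = 2*4 = 8)
s = 32 (s = 8*4 = 32)
k(l, x) = 1/(7 + l) (k(l, x) = 1/(l + 7) = 1/(7 + l))
468 + k(s, 28)*(-662) = 468 - 662/(7 + 32) = 468 - 662/39 = 17590/39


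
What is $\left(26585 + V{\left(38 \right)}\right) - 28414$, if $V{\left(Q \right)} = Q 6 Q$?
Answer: $6835$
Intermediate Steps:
$V{\left(Q \right)} = 6 Q^{2}$ ($V{\left(Q \right)} = 6 Q Q = 6 Q^{2}$)
$\left(26585 + V{\left(38 \right)}\right) - 28414 = \left(26585 + 6 \cdot 38^{2}\right) - 28414 = \left(26585 + 6 \cdot 1444\right) - 28414 = \left(26585 + 8664\right) - 28414 = 35249 - 28414 = 6835$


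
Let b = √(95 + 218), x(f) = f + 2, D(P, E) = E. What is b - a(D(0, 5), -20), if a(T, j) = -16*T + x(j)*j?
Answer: -280 + √313 ≈ -262.31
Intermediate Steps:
x(f) = 2 + f
a(T, j) = -16*T + j*(2 + j) (a(T, j) = -16*T + (2 + j)*j = -16*T + j*(2 + j))
b = √313 ≈ 17.692
b - a(D(0, 5), -20) = √313 - (-16*5 - 20*(2 - 20)) = √313 - (-80 - 20*(-18)) = √313 - (-80 + 360) = √313 - 1*280 = √313 - 280 = -280 + √313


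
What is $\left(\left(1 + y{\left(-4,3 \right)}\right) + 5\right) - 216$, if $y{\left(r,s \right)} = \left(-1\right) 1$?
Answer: $-211$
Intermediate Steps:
$y{\left(r,s \right)} = -1$
$\left(\left(1 + y{\left(-4,3 \right)}\right) + 5\right) - 216 = \left(\left(1 - 1\right) + 5\right) - 216 = \left(0 + 5\right) - 216 = 5 - 216 = -211$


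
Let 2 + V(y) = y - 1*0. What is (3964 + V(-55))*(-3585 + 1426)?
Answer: -8435213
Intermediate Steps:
V(y) = -2 + y (V(y) = -2 + (y - 1*0) = -2 + (y + 0) = -2 + y)
(3964 + V(-55))*(-3585 + 1426) = (3964 + (-2 - 55))*(-3585 + 1426) = (3964 - 57)*(-2159) = 3907*(-2159) = -8435213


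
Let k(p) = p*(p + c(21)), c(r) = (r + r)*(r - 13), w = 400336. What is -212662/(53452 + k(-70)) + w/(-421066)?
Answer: -25872310311/3666642728 ≈ -7.0561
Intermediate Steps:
c(r) = 2*r*(-13 + r) (c(r) = (2*r)*(-13 + r) = 2*r*(-13 + r))
k(p) = p*(336 + p) (k(p) = p*(p + 2*21*(-13 + 21)) = p*(p + 2*21*8) = p*(p + 336) = p*(336 + p))
-212662/(53452 + k(-70)) + w/(-421066) = -212662/(53452 - 70*(336 - 70)) + 400336/(-421066) = -212662/(53452 - 70*266) + 400336*(-1/421066) = -212662/(53452 - 18620) - 200168/210533 = -212662/34832 - 200168/210533 = -212662*1/34832 - 200168/210533 = -106331/17416 - 200168/210533 = -25872310311/3666642728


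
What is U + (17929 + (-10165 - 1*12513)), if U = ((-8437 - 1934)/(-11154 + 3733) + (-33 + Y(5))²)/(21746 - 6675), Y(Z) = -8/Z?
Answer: -13278206146591/2796047275 ≈ -4748.9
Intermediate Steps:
U = 222362384/2796047275 (U = ((-8437 - 1934)/(-11154 + 3733) + (-33 - 8/5)²)/(21746 - 6675) = (-10371/(-7421) + (-33 - 8*⅕)²)/15071 = (-10371*(-1/7421) + (-33 - 8/5)²)*(1/15071) = (10371/7421 + (-173/5)²)*(1/15071) = (10371/7421 + 29929/25)*(1/15071) = (222362384/185525)*(1/15071) = 222362384/2796047275 ≈ 0.079527)
U + (17929 + (-10165 - 1*12513)) = 222362384/2796047275 + (17929 + (-10165 - 1*12513)) = 222362384/2796047275 + (17929 + (-10165 - 12513)) = 222362384/2796047275 + (17929 - 22678) = 222362384/2796047275 - 4749 = -13278206146591/2796047275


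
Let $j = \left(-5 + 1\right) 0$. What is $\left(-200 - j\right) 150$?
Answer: $-30000$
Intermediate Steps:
$j = 0$ ($j = \left(-4\right) 0 = 0$)
$\left(-200 - j\right) 150 = \left(-200 - 0\right) 150 = \left(-200 + 0\right) 150 = \left(-200\right) 150 = -30000$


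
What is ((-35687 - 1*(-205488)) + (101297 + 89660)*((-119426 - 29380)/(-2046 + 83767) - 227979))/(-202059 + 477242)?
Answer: -3557671745418884/22488229943 ≈ -1.5820e+5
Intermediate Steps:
((-35687 - 1*(-205488)) + (101297 + 89660)*((-119426 - 29380)/(-2046 + 83767) - 227979))/(-202059 + 477242) = ((-35687 + 205488) + 190957*(-148806/81721 - 227979))/275183 = (169801 + 190957*(-148806*1/81721 - 227979))*(1/275183) = (169801 + 190957*(-148806/81721 - 227979))*(1/275183) = (169801 + 190957*(-18630820665/81721))*(1/275183) = (169801 - 3557685621726405/81721)*(1/275183) = -3557671745418884/81721*1/275183 = -3557671745418884/22488229943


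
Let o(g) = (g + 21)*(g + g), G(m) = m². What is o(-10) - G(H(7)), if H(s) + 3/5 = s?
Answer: -6524/25 ≈ -260.96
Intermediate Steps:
H(s) = -⅗ + s
o(g) = 2*g*(21 + g) (o(g) = (21 + g)*(2*g) = 2*g*(21 + g))
o(-10) - G(H(7)) = 2*(-10)*(21 - 10) - (-⅗ + 7)² = 2*(-10)*11 - (32/5)² = -220 - 1*1024/25 = -220 - 1024/25 = -6524/25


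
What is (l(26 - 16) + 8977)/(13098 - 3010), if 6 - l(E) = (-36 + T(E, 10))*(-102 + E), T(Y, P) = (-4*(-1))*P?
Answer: 9351/10088 ≈ 0.92694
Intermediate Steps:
T(Y, P) = 4*P
l(E) = 414 - 4*E (l(E) = 6 - (-36 + 4*10)*(-102 + E) = 6 - (-36 + 40)*(-102 + E) = 6 - 4*(-102 + E) = 6 - (-408 + 4*E) = 6 + (408 - 4*E) = 414 - 4*E)
(l(26 - 16) + 8977)/(13098 - 3010) = ((414 - 4*(26 - 16)) + 8977)/(13098 - 3010) = ((414 - 4*10) + 8977)/10088 = ((414 - 40) + 8977)*(1/10088) = (374 + 8977)*(1/10088) = 9351*(1/10088) = 9351/10088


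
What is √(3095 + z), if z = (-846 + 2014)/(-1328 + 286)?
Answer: √839805631/521 ≈ 55.623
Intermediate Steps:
z = -584/521 (z = 1168/(-1042) = 1168*(-1/1042) = -584/521 ≈ -1.1209)
√(3095 + z) = √(3095 - 584/521) = √(1611911/521) = √839805631/521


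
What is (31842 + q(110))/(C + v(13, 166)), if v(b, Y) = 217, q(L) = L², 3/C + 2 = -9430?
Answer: 138153648/682247 ≈ 202.50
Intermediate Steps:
C = -1/3144 (C = 3/(-2 - 9430) = 3/(-9432) = 3*(-1/9432) = -1/3144 ≈ -0.00031807)
(31842 + q(110))/(C + v(13, 166)) = (31842 + 110²)/(-1/3144 + 217) = (31842 + 12100)/(682247/3144) = 43942*(3144/682247) = 138153648/682247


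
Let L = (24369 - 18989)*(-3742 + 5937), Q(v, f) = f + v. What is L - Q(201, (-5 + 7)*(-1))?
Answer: 11808901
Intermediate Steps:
L = 11809100 (L = 5380*2195 = 11809100)
L - Q(201, (-5 + 7)*(-1)) = 11809100 - ((-5 + 7)*(-1) + 201) = 11809100 - (2*(-1) + 201) = 11809100 - (-2 + 201) = 11809100 - 1*199 = 11809100 - 199 = 11808901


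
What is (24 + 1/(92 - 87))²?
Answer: 14641/25 ≈ 585.64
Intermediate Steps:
(24 + 1/(92 - 87))² = (24 + 1/5)² = (24 + ⅕)² = (121/5)² = 14641/25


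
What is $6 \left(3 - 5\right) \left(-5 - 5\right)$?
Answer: $120$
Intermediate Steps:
$6 \left(3 - 5\right) \left(-5 - 5\right) = 6 \left(-2\right) \left(-10\right) = \left(-12\right) \left(-10\right) = 120$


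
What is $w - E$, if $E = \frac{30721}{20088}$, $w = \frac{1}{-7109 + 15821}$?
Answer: $- \frac{59951}{39204} \approx -1.5292$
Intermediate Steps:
$w = \frac{1}{8712} \approx 0.00011478$
$E = \frac{991}{648}$ ($E = 30721 \cdot \frac{1}{20088} = \frac{991}{648} \approx 1.5293$)
$w - E = \frac{1}{8712} - \frac{991}{648} = - \frac{59951}{39204}$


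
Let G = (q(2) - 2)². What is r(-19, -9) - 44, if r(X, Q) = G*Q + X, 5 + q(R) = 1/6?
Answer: -1933/4 ≈ -483.25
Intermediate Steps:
q(R) = -29/6 (q(R) = -5 + 1/6 = -5 + ⅙ = -29/6)
G = 1681/36 (G = (-29/6 - 2)² = (-41/6)² = 1681/36 ≈ 46.694)
r(X, Q) = X + 1681*Q/36 (r(X, Q) = 1681*Q/36 + X = X + 1681*Q/36)
r(-19, -9) - 44 = (-19 + (1681/36)*(-9)) - 44 = (-19 - 1681/4) - 44 = -1757/4 - 44 = -1933/4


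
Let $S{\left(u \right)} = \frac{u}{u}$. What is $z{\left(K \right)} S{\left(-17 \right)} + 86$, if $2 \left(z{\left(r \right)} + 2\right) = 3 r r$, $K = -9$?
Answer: $\frac{411}{2} \approx 205.5$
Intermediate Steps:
$S{\left(u \right)} = 1$
$z{\left(r \right)} = -2 + \frac{3 r^{2}}{2}$ ($z{\left(r \right)} = -2 + \frac{3 r r}{2} = -2 + \frac{3 r^{2}}{2}$)
$z{\left(K \right)} S{\left(-17 \right)} + 86 = \left(-2 + \frac{3 \left(-9\right)^{2}}{2}\right) 1 + 86 = \left(-2 + \frac{3}{2} \cdot 81\right) 1 + 86 = \left(-2 + \frac{243}{2}\right) 1 + 86 = \frac{239}{2} \cdot 1 + 86 = \frac{239}{2} + 86 = \frac{411}{2}$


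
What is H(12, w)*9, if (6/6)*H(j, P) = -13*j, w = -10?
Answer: -1404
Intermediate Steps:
H(j, P) = -13*j
H(12, w)*9 = -13*12*9 = -156*9 = -1404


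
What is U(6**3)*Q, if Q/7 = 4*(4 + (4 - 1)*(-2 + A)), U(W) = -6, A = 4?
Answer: -1680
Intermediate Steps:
Q = 280 (Q = 7*(4*(4 + (4 - 1)*(-2 + 4))) = 7*(4*(4 + 3*2)) = 7*(4*(4 + 6)) = 7*(4*10) = 7*40 = 280)
U(6**3)*Q = -6*280 = -1680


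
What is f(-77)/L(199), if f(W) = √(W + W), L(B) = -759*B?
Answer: -I*√154/151041 ≈ -8.2161e-5*I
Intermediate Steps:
f(W) = √2*√W (f(W) = √(2*W) = √2*√W)
f(-77)/L(199) = (√2*√(-77))/((-759*199)) = (√2*(I*√77))/(-151041) = (I*√154)*(-1/151041) = -I*√154/151041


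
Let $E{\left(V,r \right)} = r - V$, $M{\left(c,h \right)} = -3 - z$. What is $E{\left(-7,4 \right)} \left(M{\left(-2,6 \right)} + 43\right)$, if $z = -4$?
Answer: $484$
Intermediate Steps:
$M{\left(c,h \right)} = 1$ ($M{\left(c,h \right)} = -3 - -4 = -3 + 4 = 1$)
$E{\left(-7,4 \right)} \left(M{\left(-2,6 \right)} + 43\right) = \left(4 - -7\right) \left(1 + 43\right) = \left(4 + 7\right) 44 = 11 \cdot 44 = 484$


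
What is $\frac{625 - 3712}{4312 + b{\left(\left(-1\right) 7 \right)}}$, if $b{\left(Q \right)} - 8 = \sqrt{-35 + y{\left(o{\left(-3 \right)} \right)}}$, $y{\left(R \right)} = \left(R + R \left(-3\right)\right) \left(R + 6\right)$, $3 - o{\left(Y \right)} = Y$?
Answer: $- \frac{13335840}{18662579} + \frac{3087 i \sqrt{179}}{18662579} \approx -0.71458 + 0.002213 i$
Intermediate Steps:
$o{\left(Y \right)} = 3 - Y$
$y{\left(R \right)} = - 2 R \left(6 + R\right)$ ($y{\left(R \right)} = \left(R - 3 R\right) \left(6 + R\right) = - 2 R \left(6 + R\right)$)
$b{\left(Q \right)} = 8 + i \sqrt{179}$ ($b{\left(Q \right)} = 8 + \sqrt{-35 - 2 \left(3 - -3\right) \left(6 + \left(3 - -3\right)\right)} = 8 + \sqrt{-35 - 2 \left(3 + 3\right) \left(6 + \left(3 + 3\right)\right)} = 8 + \sqrt{-35 - 12 \left(6 + 6\right)} = 8 + \sqrt{-35 - 12 \cdot 12} = 8 + \sqrt{-35 - 144} = 8 + \sqrt{-179} = 8 + i \sqrt{179}$)
$\frac{625 - 3712}{4312 + b{\left(\left(-1\right) 7 \right)}} = \frac{625 - 3712}{4312 + \left(8 + i \sqrt{179}\right)} = - \frac{3087}{4320 + i \sqrt{179}}$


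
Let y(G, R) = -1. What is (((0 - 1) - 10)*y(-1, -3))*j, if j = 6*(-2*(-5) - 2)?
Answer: 528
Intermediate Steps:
j = 48 (j = 6*(10 - 2) = 6*8 = 48)
(((0 - 1) - 10)*y(-1, -3))*j = (((0 - 1) - 10)*(-1))*48 = ((-1 - 10)*(-1))*48 = -11*(-1)*48 = 11*48 = 528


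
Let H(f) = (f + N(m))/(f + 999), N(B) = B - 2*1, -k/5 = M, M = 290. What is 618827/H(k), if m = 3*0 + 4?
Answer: 279090977/1448 ≈ 1.9274e+5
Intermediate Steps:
k = -1450 (k = -5*290 = -1450)
m = 4 (m = 0 + 4 = 4)
N(B) = -2 + B (N(B) = B - 2 = -2 + B)
H(f) = (2 + f)/(999 + f) (H(f) = (f + (-2 + 4))/(f + 999) = (f + 2)/(999 + f) = (2 + f)/(999 + f))
618827/H(k) = 618827/(((2 - 1450)/(999 - 1450))) = 618827/((-1448/(-451))) = 618827/((-1/451*(-1448))) = 618827/(1448/451) = 618827*(451/1448) = 279090977/1448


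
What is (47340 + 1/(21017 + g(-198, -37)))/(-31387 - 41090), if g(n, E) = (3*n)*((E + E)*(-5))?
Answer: -9409440419/14405745951 ≈ -0.65317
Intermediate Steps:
g(n, E) = -30*E*n (g(n, E) = (3*n)*((2*E)*(-5)) = (3*n)*(-10*E) = -30*E*n)
(47340 + 1/(21017 + g(-198, -37)))/(-31387 - 41090) = (47340 + 1/(21017 - 30*(-37)*(-198)))/(-31387 - 41090) = (47340 + 1/(21017 - 219780))/(-72477) = (47340 + 1/(-198763))*(-1/72477) = (47340 - 1/198763)*(-1/72477) = (9409440419/198763)*(-1/72477) = -9409440419/14405745951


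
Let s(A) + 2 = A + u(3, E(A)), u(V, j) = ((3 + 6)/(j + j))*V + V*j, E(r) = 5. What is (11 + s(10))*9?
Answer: 3303/10 ≈ 330.30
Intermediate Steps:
u(V, j) = V*j + 9*V/(2*j) (u(V, j) = (9/((2*j)))*V + V*j = (9*(1/(2*j)))*V + V*j = (9/(2*j))*V + V*j = 9*V/(2*j) + V*j = V*j + 9*V/(2*j))
s(A) = 157/10 + A (s(A) = -2 + (A + (3*5 + (9/2)*3/5)) = -2 + (A + (15 + (9/2)*3*(1/5))) = -2 + (A + (15 + 27/10)) = -2 + (A + 177/10) = -2 + (177/10 + A) = 157/10 + A)
(11 + s(10))*9 = (11 + (157/10 + 10))*9 = (11 + 257/10)*9 = (367/10)*9 = 3303/10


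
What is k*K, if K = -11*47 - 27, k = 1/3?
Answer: -544/3 ≈ -181.33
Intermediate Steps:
k = ⅓ ≈ 0.33333
K = -544 (K = -517 - 27 = -544)
k*K = (⅓)*(-544) = -544/3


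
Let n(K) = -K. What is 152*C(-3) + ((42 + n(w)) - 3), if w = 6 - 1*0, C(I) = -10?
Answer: -1487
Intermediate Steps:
w = 6 (w = 6 + 0 = 6)
152*C(-3) + ((42 + n(w)) - 3) = 152*(-10) + ((42 - 1*6) - 3) = -1520 + ((42 - 6) - 3) = -1520 + (36 - 3) = -1520 + 33 = -1487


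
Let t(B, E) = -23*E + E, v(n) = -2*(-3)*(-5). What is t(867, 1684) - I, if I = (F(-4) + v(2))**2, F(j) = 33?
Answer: -37057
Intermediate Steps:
v(n) = -30 (v(n) = 6*(-5) = -30)
t(B, E) = -22*E
I = 9 (I = (33 - 30)**2 = 3**2 = 9)
t(867, 1684) - I = -22*1684 - 1*9 = -37048 - 9 = -37057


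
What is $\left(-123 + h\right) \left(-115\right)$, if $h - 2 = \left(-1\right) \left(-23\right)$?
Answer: $11270$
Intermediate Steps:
$h = 25$ ($h = 2 - -23 = 2 + 23 = 25$)
$\left(-123 + h\right) \left(-115\right) = \left(-123 + 25\right) \left(-115\right) = \left(-98\right) \left(-115\right) = 11270$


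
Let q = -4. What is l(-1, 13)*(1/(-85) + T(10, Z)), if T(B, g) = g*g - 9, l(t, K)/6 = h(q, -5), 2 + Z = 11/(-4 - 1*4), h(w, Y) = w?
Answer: -38823/680 ≈ -57.093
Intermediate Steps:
Z = -27/8 (Z = -2 + 11/(-4 - 1*4) = -2 + 11/(-4 - 4) = -2 + 11/(-8) = -2 + 11*(-⅛) = -2 - 11/8 = -27/8 ≈ -3.3750)
l(t, K) = -24 (l(t, K) = 6*(-4) = -24)
T(B, g) = -9 + g² (T(B, g) = g² - 9 = -9 + g²)
l(-1, 13)*(1/(-85) + T(10, Z)) = -24*(1/(-85) + (-9 + (-27/8)²)) = -24*(-1/85 + (-9 + 729/64)) = -24*(-1/85 + 153/64) = -24*12941/5440 = -38823/680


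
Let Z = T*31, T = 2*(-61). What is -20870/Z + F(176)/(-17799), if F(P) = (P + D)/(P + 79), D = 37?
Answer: 15787133764/2860922265 ≈ 5.5182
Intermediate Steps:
T = -122
Z = -3782 (Z = -122*31 = -3782)
F(P) = (37 + P)/(79 + P) (F(P) = (P + 37)/(P + 79) = (37 + P)/(79 + P))
-20870/Z + F(176)/(-17799) = -20870/(-3782) + ((37 + 176)/(79 + 176))/(-17799) = -20870*(-1/3782) + (213/255)*(-1/17799) = 10435/1891 + ((1/255)*213)*(-1/17799) = 10435/1891 + (71/85)*(-1/17799) = 10435/1891 - 71/1512915 = 15787133764/2860922265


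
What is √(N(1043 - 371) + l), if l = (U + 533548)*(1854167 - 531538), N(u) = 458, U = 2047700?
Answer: 5*√136561338458 ≈ 1.8477e+6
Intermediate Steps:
l = 3414033460992 (l = (2047700 + 533548)*(1854167 - 531538) = 2581248*1322629 = 3414033460992)
√(N(1043 - 371) + l) = √(458 + 3414033460992) = √3414033461450 = 5*√136561338458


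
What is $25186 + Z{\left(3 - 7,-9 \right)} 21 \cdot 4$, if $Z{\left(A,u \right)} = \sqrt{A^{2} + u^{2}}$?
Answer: $25186 + 84 \sqrt{97} \approx 26013.0$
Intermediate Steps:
$25186 + Z{\left(3 - 7,-9 \right)} 21 \cdot 4 = 25186 + \sqrt{\left(3 - 7\right)^{2} + \left(-9\right)^{2}} \cdot 21 \cdot 4 = 25186 + \sqrt{\left(3 - 7\right)^{2} + 81} \cdot 84 = 25186 + \sqrt{\left(-4\right)^{2} + 81} \cdot 84 = 25186 + \sqrt{16 + 81} \cdot 84 = 25186 + \sqrt{97} \cdot 84 = 25186 + 84 \sqrt{97}$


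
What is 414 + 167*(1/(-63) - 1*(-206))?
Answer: 2193241/63 ≈ 34813.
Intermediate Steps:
414 + 167*(1/(-63) - 1*(-206)) = 414 + 167*(-1/63 + 206) = 414 + 167*(12977/63) = 414 + 2167159/63 = 2193241/63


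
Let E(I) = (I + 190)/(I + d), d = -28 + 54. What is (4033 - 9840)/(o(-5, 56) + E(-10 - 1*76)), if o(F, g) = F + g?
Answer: -87105/739 ≈ -117.87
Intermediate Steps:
d = 26
E(I) = (190 + I)/(26 + I) (E(I) = (I + 190)/(I + 26) = (190 + I)/(26 + I))
(4033 - 9840)/(o(-5, 56) + E(-10 - 1*76)) = (4033 - 9840)/((-5 + 56) + (190 + (-10 - 1*76))/(26 + (-10 - 1*76))) = -5807/(51 + (190 + (-10 - 76))/(26 + (-10 - 76))) = -5807/(51 + (190 - 86)/(26 - 86)) = -5807/(51 + 104/(-60)) = -5807/(51 - 1/60*104) = -5807/(51 - 26/15) = -5807/739/15 = -5807*15/739 = -87105/739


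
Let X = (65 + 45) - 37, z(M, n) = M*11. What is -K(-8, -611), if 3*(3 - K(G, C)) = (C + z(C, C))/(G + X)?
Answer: -203/5 ≈ -40.600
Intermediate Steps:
z(M, n) = 11*M
X = 73 (X = 110 - 37 = 73)
K(G, C) = 3 - 4*C/(73 + G) (K(G, C) = 3 - (C + 11*C)/(3*(G + 73)) = 3 - 12*C/(3*(73 + G)) = 3 - 4*C/(73 + G))
-K(-8, -611) = -(219 - 4*(-611) + 3*(-8))/(73 - 8) = -(219 + 2444 - 24)/65 = -2639/65 = -1*203/5 = -203/5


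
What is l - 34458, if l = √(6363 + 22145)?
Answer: -34458 + 2*√7127 ≈ -34289.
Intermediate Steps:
l = 2*√7127 (l = √28508 = 2*√7127 ≈ 168.84)
l - 34458 = 2*√7127 - 34458 = -34458 + 2*√7127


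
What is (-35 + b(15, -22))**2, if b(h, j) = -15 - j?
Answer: 784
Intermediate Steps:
(-35 + b(15, -22))**2 = (-35 + (-15 - 1*(-22)))**2 = (-35 + (-15 + 22))**2 = (-35 + 7)**2 = (-28)**2 = 784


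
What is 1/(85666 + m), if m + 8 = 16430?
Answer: 1/102088 ≈ 9.7955e-6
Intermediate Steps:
m = 16422 (m = -8 + 16430 = 16422)
1/(85666 + m) = 1/(85666 + 16422) = 1/102088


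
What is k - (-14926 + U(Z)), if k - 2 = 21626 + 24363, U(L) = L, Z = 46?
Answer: 60871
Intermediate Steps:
k = 45991 (k = 2 + (21626 + 24363) = 2 + 45989 = 45991)
k - (-14926 + U(Z)) = 45991 - (-14926 + 46) = 45991 - 1*(-14880) = 45991 + 14880 = 60871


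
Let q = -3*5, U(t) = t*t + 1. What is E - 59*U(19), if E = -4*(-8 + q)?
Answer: -21266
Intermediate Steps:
U(t) = 1 + t**2 (U(t) = t**2 + 1 = 1 + t**2)
q = -15
E = 92 (E = -4*(-8 - 15) = -4*(-23) = 92)
E - 59*U(19) = 92 - 59*(1 + 19**2) = 92 - 59*(1 + 361) = 92 - 59*362 = 92 - 21358 = -21266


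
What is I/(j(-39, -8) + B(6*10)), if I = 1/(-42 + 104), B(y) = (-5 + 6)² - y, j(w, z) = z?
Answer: -1/4154 ≈ -0.00024073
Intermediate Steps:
B(y) = 1 - y (B(y) = 1² - y = 1 - y)
I = 1/62 ≈ 0.016129
I/(j(-39, -8) + B(6*10)) = 1/(62*(-8 + (1 - 6*10))) = 1/(62*(-8 + (1 - 1*60))) = 1/(62*(-8 + (1 - 60))) = 1/(62*(-8 - 59)) = (1/62)/(-67) = (1/62)*(-1/67) = -1/4154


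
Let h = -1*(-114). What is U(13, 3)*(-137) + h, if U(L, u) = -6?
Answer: 936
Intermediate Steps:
h = 114
U(13, 3)*(-137) + h = -6*(-137) + 114 = 822 + 114 = 936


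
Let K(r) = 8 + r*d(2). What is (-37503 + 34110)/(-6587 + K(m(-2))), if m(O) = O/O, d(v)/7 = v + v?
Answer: 3393/6551 ≈ 0.51794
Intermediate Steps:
d(v) = 14*v (d(v) = 7*(v + v) = 7*(2*v) = 14*v)
m(O) = 1
K(r) = 8 + 28*r (K(r) = 8 + r*(14*2) = 8 + r*28 = 8 + 28*r)
(-37503 + 34110)/(-6587 + K(m(-2))) = (-37503 + 34110)/(-6587 + (8 + 28*1)) = -3393/(-6587 + (8 + 28)) = -3393/(-6587 + 36) = -3393/(-6551) = -3393*(-1/6551) = 3393/6551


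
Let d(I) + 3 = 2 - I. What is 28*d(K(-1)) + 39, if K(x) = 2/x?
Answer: 67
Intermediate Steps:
d(I) = -1 - I (d(I) = -3 + (2 - I) = -1 - I)
28*d(K(-1)) + 39 = 28*(-1 - 2/(-1)) + 39 = 28*(-1 - 2*(-1)) + 39 = 28*(-1 - 1*(-2)) + 39 = 28*(-1 + 2) + 39 = 28*1 + 39 = 28 + 39 = 67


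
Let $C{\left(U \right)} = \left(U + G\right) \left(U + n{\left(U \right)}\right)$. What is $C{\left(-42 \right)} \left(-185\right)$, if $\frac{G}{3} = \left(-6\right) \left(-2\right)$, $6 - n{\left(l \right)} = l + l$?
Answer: $53280$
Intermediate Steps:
$n{\left(l \right)} = 6 - 2 l$ ($n{\left(l \right)} = 6 - \left(l + l\right) = 6 - 2 l$)
$G = 36$ ($G = 3 \left(\left(-6\right) \left(-2\right)\right) = 3 \cdot 12 = 36$)
$C{\left(U \right)} = \left(6 - U\right) \left(36 + U\right)$ ($C{\left(U \right)} = \left(U + 36\right) \left(U - \left(-6 + 2 U\right)\right) = \left(36 + U\right) \left(6 - U\right) = \left(6 - U\right) \left(36 + U\right)$)
$C{\left(-42 \right)} \left(-185\right) = \left(216 - \left(-42\right)^{2} - -1260\right) \left(-185\right) = \left(216 - 1764 + 1260\right) \left(-185\right) = \left(-288\right) \left(-185\right) = 53280$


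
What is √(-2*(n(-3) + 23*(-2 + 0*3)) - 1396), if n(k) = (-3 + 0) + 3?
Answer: 2*I*√326 ≈ 36.111*I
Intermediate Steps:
n(k) = 0 (n(k) = -3 + 3 = 0)
√(-2*(n(-3) + 23*(-2 + 0*3)) - 1396) = √(-2*(0 + 23*(-2 + 0*3)) - 1396) = √(-2*(0 + 23*(-2 + 0)) - 1396) = √(-2*(0 + 23*(-2)) - 1396) = √(-2*(0 - 46) - 1396) = √(-2*(-46) - 1396) = √(92 - 1396) = √(-1304) = 2*I*√326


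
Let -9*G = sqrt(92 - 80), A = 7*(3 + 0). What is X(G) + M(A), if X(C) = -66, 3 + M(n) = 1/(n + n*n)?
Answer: -31877/462 ≈ -68.998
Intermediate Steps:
A = 21 (A = 7*3 = 21)
M(n) = -3 + 1/(n + n**2) (M(n) = -3 + 1/(n + n*n) = -3 + 1/(n + n**2))
G = -2*sqrt(3)/9 (G = -sqrt(92 - 80)/9 = -2*sqrt(3)/9 ≈ -0.38490)
X(G) + M(A) = -66 + (1 - 3*21 - 3*21**2)/(21*(1 + 21)) = -66 + (1/21)*(1 - 63 - 3*441)/22 = -66 + (1/21)*(1/22)*(1 - 63 - 1323) = -66 + (1/21)*(1/22)*(-1385) = -66 - 1385/462 = -31877/462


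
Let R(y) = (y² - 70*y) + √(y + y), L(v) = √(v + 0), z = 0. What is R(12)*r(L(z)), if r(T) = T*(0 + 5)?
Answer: 0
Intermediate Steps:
L(v) = √v
R(y) = y² - 70*y + √2*√y (R(y) = (y² - 70*y) + √(2*y) = (y² - 70*y) + √2*√y = y² - 70*y + √2*√y)
r(T) = 5*T (r(T) = T*5 = 5*T)
R(12)*r(L(z)) = (12² - 70*12 + √2*√12)*(5*√0) = (144 - 840 + √2*(2*√3))*(5*0) = (144 - 840 + 2*√6)*0 = (-696 + 2*√6)*0 = 0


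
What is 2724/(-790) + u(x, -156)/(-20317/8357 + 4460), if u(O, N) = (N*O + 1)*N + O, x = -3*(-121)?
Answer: 9703669031913/4904833895 ≈ 1978.4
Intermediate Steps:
x = 363
u(O, N) = O + N*(1 + N*O) (u(O, N) = (1 + N*O)*N + O = N*(1 + N*O) + O = O + N*(1 + N*O))
2724/(-790) + u(x, -156)/(-20317/8357 + 4460) = 2724/(-790) + (-156 + 363 + 363*(-156)²)/(-20317/8357 + 4460) = 2724*(-1/790) + (-156 + 363 + 363*24336)/(-20317*1/8357 + 4460) = -1362/395 + (-156 + 363 + 8833968)/(-20317/8357 + 4460) = -1362/395 + 8834175/(37251903/8357) = -1362/395 + 8834175*(8357/37251903) = -1362/395 + 24609066825/12417301 = 9703669031913/4904833895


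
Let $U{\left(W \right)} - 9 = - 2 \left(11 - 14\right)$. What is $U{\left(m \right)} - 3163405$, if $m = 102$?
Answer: $-3163390$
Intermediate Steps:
$U{\left(W \right)} = 15$ ($U{\left(W \right)} = 9 - 2 \left(11 - 14\right) = 9 - -6 = 9 + 6 = 15$)
$U{\left(m \right)} - 3163405 = 15 - 3163405 = -3163390$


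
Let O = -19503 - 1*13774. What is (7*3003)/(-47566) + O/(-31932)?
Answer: 455805605/759438756 ≈ 0.60019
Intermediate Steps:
O = -33277 (O = -19503 - 13774 = -33277)
(7*3003)/(-47566) + O/(-31932) = (7*3003)/(-47566) - 33277/(-31932) = 21021*(-1/47566) - 33277*(-1/31932) = -21021/47566 + 33277/31932 = 455805605/759438756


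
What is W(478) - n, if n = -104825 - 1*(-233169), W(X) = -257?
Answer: -128601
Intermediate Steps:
n = 128344 (n = -104825 + 233169 = 128344)
W(478) - n = -257 - 1*128344 = -257 - 128344 = -128601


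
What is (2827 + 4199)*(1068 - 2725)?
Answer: -11642082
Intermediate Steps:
(2827 + 4199)*(1068 - 2725) = 7026*(-1657) = -11642082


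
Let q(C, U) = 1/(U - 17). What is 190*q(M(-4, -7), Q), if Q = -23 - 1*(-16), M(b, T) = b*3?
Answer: -95/12 ≈ -7.9167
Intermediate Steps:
M(b, T) = 3*b
Q = -7 (Q = -23 + 16 = -7)
q(C, U) = 1/(-17 + U)
190*q(M(-4, -7), Q) = 190/(-17 - 7) = 190/(-24) = 190*(-1/24) = -95/12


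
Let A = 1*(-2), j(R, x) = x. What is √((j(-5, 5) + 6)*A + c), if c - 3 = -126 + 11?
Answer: I*√134 ≈ 11.576*I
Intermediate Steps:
A = -2
c = -112 (c = 3 + (-126 + 11) = 3 - 115 = -112)
√((j(-5, 5) + 6)*A + c) = √((5 + 6)*(-2) - 112) = √(11*(-2) - 112) = √(-22 - 112) = √(-134) = I*√134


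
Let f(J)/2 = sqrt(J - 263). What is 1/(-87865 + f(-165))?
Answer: -87865/7720259937 - 4*I*sqrt(107)/7720259937 ≈ -1.1381e-5 - 5.3594e-9*I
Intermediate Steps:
f(J) = 2*sqrt(-263 + J) (f(J) = 2*sqrt(J - 263) = 2*sqrt(-263 + J))
1/(-87865 + f(-165)) = 1/(-87865 + 2*sqrt(-263 - 165)) = 1/(-87865 + 2*sqrt(-428)) = 1/(-87865 + 2*(2*I*sqrt(107))) = 1/(-87865 + 4*I*sqrt(107))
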